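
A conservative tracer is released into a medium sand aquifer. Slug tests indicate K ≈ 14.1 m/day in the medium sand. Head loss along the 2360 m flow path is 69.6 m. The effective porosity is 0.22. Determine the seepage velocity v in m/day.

1.89

Hydraulic gradient i = Δh / L = 69.6 / 2360 = 0.02949.
Darcy flux q = K · i = 14.10 × 0.02949 = 0.4158 m/day.
Seepage velocity v = q / n_e = 0.4158 / 0.22 = 1.890 m/day.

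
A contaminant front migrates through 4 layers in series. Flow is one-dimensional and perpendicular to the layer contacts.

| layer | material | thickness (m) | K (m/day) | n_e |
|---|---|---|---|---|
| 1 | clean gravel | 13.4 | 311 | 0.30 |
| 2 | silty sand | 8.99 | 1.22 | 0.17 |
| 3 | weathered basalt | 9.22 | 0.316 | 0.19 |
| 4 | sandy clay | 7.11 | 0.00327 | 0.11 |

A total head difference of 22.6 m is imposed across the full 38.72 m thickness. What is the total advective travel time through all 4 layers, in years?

With flow normal to the layers, continuity requires the same specific discharge q through every layer.
Σ(b_i/K_i) = 13.4/311 + 8.99/1.22 + 9.22/0.316 + 7.11/0.00327 = 2211 d.
q = Δh / Σ(b_i/K_i) = 22.6 / 2211 = 0.01022 m/day.
In each layer the seepage velocity is v_i = q/n_i, so the layer transit time is t_i = b_i·n_i / q:
  layer 1 (clean gravel): t_1 = 13.4 × 0.30 / 0.01022 = 393.3 d
  layer 2 (silty sand): t_2 = 8.99 × 0.17 / 0.01022 = 149.5 d
  layer 3 (weathered basalt): t_3 = 9.22 × 0.19 / 0.01022 = 171.4 d
  layer 4 (sandy clay): t_4 = 7.11 × 0.11 / 0.01022 = 76.51 d
Total t = Σ t_i = 790.7 days = 2.165 years.

2.16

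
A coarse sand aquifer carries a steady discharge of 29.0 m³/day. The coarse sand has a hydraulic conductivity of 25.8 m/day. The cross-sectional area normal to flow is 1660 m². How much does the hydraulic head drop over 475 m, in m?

0.322

From Q = K·A·i, i = Q / (K·A) = 29.0 / (25.80 × 1660) = 0.0006771.
Head loss Δh = i · L = 0.0006771 × 475 = 0.3216 m.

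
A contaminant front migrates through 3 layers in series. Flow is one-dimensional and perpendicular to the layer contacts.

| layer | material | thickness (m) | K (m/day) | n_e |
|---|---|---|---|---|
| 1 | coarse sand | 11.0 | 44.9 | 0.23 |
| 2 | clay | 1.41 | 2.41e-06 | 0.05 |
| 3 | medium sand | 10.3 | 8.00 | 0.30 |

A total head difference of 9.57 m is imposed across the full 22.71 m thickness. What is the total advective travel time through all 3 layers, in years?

952

With flow normal to the layers, continuity requires the same specific discharge q through every layer.
Σ(b_i/K_i) = 11.0/44.9 + 1.41/2.41e-06 + 10.3/8.00 = 5.851e+05 d.
q = Δh / Σ(b_i/K_i) = 9.57 / 5.851e+05 = 1.636e-05 m/day.
In each layer the seepage velocity is v_i = q/n_i, so the layer transit time is t_i = b_i·n_i / q:
  layer 1 (coarse sand): t_1 = 11.0 × 0.23 / 1.636e-05 = 1.547e+05 d
  layer 2 (clay): t_2 = 1.41 × 0.05 / 1.636e-05 = 4310 d
  layer 3 (medium sand): t_3 = 10.3 × 0.30 / 1.636e-05 = 1.889e+05 d
Total t = Σ t_i = 3.479e+05 days = 952.5 years.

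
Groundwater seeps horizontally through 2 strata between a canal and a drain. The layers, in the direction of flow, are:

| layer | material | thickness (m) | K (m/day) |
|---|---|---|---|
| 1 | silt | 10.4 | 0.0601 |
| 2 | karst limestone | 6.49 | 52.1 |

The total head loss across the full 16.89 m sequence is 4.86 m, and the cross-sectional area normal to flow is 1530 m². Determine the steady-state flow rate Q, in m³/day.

Flow is perpendicular to layering, so the layers act in series and the equivalent K is the thickness-weighted harmonic mean.
Total thickness L = 10.4 + 6.49 = 16.89 m.
Σ(b_i/K_i) = 10.4/0.0601 + 6.49/52.1 = 173.2 d.
K_eq = L / Σ(b_i/K_i) = 16.89 / 173.2 = 0.09753 m/day.
Q = K_eq · A · (Δh/L) = 0.09753 × 1530 × (4.86/16.89) = 42.94 m³/day.

42.9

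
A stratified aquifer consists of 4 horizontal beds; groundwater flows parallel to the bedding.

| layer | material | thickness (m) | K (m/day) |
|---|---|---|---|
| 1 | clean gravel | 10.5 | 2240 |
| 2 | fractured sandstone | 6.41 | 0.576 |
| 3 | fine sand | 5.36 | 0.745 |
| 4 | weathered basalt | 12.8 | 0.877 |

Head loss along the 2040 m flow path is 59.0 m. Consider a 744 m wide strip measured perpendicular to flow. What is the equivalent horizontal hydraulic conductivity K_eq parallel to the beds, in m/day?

671

Flow is parallel to layering, so each bed carries its own Darcy discharge and the transmissivities add.
Σ(K_i·b_i) = 2240×10.5 + 0.576×6.41 + 0.745×5.36 + 0.877×12.8 = 23539 m²/day.
Total thickness b = 35.07 m, so K_eq = Σ(K_i·b_i)/b = 671.2 m/day.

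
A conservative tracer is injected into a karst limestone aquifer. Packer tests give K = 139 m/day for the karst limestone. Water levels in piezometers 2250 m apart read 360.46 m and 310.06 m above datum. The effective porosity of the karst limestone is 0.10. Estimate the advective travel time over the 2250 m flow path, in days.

Hydraulic gradient i = (360.46 − 310.06) / 2250 = 50.4 / 2250 = 0.02240.
Darcy flux q = K · i = 139.0 × 0.02240 = 3.114 m/day.
Seepage velocity v = q / n_e = 3.114 / 0.10 = 31.14 m/day.
Travel time t = L / v = 2250 / 31.14 = 72.26 days.

72.3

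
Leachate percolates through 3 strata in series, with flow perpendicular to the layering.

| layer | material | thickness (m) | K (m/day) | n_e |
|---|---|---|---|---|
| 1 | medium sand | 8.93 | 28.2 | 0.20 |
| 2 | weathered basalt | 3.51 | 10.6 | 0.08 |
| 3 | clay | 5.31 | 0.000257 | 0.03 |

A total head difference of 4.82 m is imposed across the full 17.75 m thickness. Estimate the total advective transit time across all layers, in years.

26.1

With flow normal to the layers, continuity requires the same specific discharge q through every layer.
Σ(b_i/K_i) = 8.93/28.2 + 3.51/10.6 + 5.31/0.000257 = 20662 d.
q = Δh / Σ(b_i/K_i) = 4.82 / 20662 = 0.0002333 m/day.
In each layer the seepage velocity is v_i = q/n_i, so the layer transit time is t_i = b_i·n_i / q:
  layer 1 (medium sand): t_1 = 8.93 × 0.20 / 0.0002333 = 7656 d
  layer 2 (weathered basalt): t_2 = 3.51 × 0.08 / 0.0002333 = 1204 d
  layer 3 (clay): t_3 = 5.31 × 0.03 / 0.0002333 = 682.9 d
Total t = Σ t_i = 9543 days = 26.13 years.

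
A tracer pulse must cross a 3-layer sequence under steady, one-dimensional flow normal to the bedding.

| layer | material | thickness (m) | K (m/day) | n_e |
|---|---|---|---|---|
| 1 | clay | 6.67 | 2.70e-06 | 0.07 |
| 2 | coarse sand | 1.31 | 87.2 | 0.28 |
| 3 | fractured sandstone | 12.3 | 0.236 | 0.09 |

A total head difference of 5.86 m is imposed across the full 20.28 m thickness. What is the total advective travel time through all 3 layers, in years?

With flow normal to the layers, continuity requires the same specific discharge q through every layer.
Σ(b_i/K_i) = 6.67/2.70e-06 + 1.31/87.2 + 12.3/0.236 = 2.470e+06 d.
q = Δh / Σ(b_i/K_i) = 5.86 / 2.470e+06 = 2.372e-06 m/day.
In each layer the seepage velocity is v_i = q/n_i, so the layer transit time is t_i = b_i·n_i / q:
  layer 1 (clay): t_1 = 6.67 × 0.07 / 2.372e-06 = 1.968e+05 d
  layer 2 (coarse sand): t_2 = 1.31 × 0.28 / 2.372e-06 = 1.546e+05 d
  layer 3 (fractured sandstone): t_3 = 12.3 × 0.09 / 2.372e-06 = 4.667e+05 d
Total t = Σ t_i = 8.181e+05 days = 2240 years.

2240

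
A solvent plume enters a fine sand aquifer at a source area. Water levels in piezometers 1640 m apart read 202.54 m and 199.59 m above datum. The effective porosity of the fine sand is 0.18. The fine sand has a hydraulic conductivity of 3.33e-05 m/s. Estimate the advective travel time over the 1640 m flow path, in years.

Convert K: 3.33e-05 m/s × 86400 = 2.877 m/day.
Hydraulic gradient i = (202.54 − 199.59) / 1640 = 2.95 / 1640 = 0.001799.
Darcy flux q = K · i = 2.877 × 0.001799 = 0.005175 m/day.
Seepage velocity v = q / n_e = 0.005175 / 0.18 = 0.02875 m/day.
Travel time t = L / v = 1640 / 0.02875 = 57040 days = 156.2 years.

156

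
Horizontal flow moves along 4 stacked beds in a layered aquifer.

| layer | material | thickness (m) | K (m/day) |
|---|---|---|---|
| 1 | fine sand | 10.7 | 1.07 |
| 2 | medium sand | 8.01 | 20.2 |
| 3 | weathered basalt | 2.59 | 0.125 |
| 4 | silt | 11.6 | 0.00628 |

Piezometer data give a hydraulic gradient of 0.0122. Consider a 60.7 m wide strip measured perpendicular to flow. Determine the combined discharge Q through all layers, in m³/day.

129

Flow is parallel to layering, so each bed carries its own Darcy discharge and the transmissivities add.
Σ(K_i·b_i) = 1.07×10.7 + 20.2×8.01 + 0.125×2.59 + 0.00628×11.6 = 173.6 m²/day.
Hydraulic gradient i = 0.0122.
Q = Σ(K_i·b_i) · W · i = 173.6 × 60.7 × 0.01220 = 128.6 m³/day.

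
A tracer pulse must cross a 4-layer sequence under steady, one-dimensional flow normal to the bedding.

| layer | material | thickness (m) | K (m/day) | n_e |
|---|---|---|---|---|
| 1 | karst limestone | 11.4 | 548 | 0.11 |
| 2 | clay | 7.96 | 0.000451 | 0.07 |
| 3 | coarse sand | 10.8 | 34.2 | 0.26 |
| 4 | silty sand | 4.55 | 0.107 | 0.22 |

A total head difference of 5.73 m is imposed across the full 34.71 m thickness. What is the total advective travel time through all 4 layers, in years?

47.5

With flow normal to the layers, continuity requires the same specific discharge q through every layer.
Σ(b_i/K_i) = 11.4/548 + 7.96/0.000451 + 10.8/34.2 + 4.55/0.107 = 17693 d.
q = Δh / Σ(b_i/K_i) = 5.73 / 17693 = 0.0003239 m/day.
In each layer the seepage velocity is v_i = q/n_i, so the layer transit time is t_i = b_i·n_i / q:
  layer 1 (karst limestone): t_1 = 11.4 × 0.11 / 0.0003239 = 3872 d
  layer 2 (clay): t_2 = 7.96 × 0.07 / 0.0003239 = 1720 d
  layer 3 (coarse sand): t_3 = 10.8 × 0.26 / 0.0003239 = 8670 d
  layer 4 (silty sand): t_4 = 4.55 × 0.22 / 0.0003239 = 3091 d
Total t = Σ t_i = 17353 days = 47.51 years.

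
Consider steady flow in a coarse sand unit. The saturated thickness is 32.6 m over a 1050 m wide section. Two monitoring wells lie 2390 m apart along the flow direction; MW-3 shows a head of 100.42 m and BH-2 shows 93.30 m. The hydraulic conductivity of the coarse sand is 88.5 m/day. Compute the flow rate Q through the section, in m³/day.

9020

Cross-sectional area A = 1050 × 32.6 = 34230 m².
Hydraulic gradient i = (100.42 − 93.30) / 2390 = 7.12 / 2390 = 0.002979.
Darcy's law: Q = K · A · i = 88.50 × 34230 × 0.002979 = 9025 m³/day.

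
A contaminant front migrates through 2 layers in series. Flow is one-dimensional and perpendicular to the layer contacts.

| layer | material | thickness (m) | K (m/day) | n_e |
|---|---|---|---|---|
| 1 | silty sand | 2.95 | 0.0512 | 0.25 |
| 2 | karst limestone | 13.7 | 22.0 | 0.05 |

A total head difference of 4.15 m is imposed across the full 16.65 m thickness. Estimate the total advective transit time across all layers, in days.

With flow normal to the layers, continuity requires the same specific discharge q through every layer.
Σ(b_i/K_i) = 2.95/0.0512 + 13.7/22.0 = 58.24 d.
q = Δh / Σ(b_i/K_i) = 4.15 / 58.24 = 0.07126 m/day.
In each layer the seepage velocity is v_i = q/n_i, so the layer transit time is t_i = b_i·n_i / q:
  layer 1 (silty sand): t_1 = 2.95 × 0.25 / 0.07126 = 10.35 d
  layer 2 (karst limestone): t_2 = 13.7 × 0.05 / 0.07126 = 9.613 d
Total t = Σ t_i = 19.96 days.

20.0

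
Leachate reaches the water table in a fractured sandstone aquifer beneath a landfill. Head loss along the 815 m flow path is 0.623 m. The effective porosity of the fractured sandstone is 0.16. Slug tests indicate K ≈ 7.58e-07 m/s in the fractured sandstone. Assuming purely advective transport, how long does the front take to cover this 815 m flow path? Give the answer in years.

Convert K: 7.58e-07 m/s × 86400 = 0.06549 m/day.
Hydraulic gradient i = Δh / L = 0.623 / 815 = 0.0007644.
Darcy flux q = K · i = 0.06549 × 0.0007644 = 5.006e-05 m/day.
Seepage velocity v = q / n_e = 5.006e-05 / 0.16 = 0.0003129 m/day.
Travel time t = L / v = 815 / 0.0003129 = 2.605e+06 days = 7131 years.

7130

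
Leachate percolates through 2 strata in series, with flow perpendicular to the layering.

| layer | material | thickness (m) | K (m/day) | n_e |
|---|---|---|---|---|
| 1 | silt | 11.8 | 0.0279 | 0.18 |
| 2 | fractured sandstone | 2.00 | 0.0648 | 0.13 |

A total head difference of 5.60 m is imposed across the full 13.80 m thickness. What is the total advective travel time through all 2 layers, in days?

With flow normal to the layers, continuity requires the same specific discharge q through every layer.
Σ(b_i/K_i) = 11.8/0.0279 + 2.00/0.0648 = 453.8 d.
q = Δh / Σ(b_i/K_i) = 5.60 / 453.8 = 0.01234 m/day.
In each layer the seepage velocity is v_i = q/n_i, so the layer transit time is t_i = b_i·n_i / q:
  layer 1 (silt): t_1 = 11.8 × 0.18 / 0.01234 = 172.1 d
  layer 2 (fractured sandstone): t_2 = 2.00 × 0.13 / 0.01234 = 21.07 d
Total t = Σ t_i = 193.2 days.

193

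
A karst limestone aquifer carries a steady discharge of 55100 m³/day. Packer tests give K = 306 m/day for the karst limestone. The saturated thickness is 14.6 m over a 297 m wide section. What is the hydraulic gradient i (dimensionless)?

0.0415

Cross-sectional area A = 297 × 14.6 = 4336 m².
From Q = K·A·i, i = Q / (K·A) = 55100 / (306.0 × 4336) = 0.04153.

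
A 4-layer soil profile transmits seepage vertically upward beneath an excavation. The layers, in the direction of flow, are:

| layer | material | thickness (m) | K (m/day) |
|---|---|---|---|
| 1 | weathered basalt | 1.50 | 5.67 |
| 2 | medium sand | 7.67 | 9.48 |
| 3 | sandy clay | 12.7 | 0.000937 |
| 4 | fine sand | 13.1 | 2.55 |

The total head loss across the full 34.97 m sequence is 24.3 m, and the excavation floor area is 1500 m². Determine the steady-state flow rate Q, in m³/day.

Flow is perpendicular to layering, so the layers act in series and the equivalent K is the thickness-weighted harmonic mean.
Total thickness L = 1.50 + 7.67 + 12.7 + 13.1 = 34.97 m.
Σ(b_i/K_i) = 1.50/5.67 + 7.67/9.48 + 12.7/0.000937 + 13.1/2.55 = 13560 d.
K_eq = L / Σ(b_i/K_i) = 34.97 / 13560 = 0.002579 m/day.
Q = K_eq · A · (Δh/L) = 0.002579 × 1500 × (24.3/34.97) = 2.688 m³/day.

2.69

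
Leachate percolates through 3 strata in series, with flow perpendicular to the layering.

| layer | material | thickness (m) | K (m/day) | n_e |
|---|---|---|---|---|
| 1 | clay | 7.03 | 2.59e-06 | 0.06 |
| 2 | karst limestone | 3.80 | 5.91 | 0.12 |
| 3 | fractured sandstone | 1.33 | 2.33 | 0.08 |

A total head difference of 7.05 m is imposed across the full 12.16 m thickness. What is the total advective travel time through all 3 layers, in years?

1040

With flow normal to the layers, continuity requires the same specific discharge q through every layer.
Σ(b_i/K_i) = 7.03/2.59e-06 + 3.80/5.91 + 1.33/2.33 = 2.714e+06 d.
q = Δh / Σ(b_i/K_i) = 7.05 / 2.714e+06 = 2.597e-06 m/day.
In each layer the seepage velocity is v_i = q/n_i, so the layer transit time is t_i = b_i·n_i / q:
  layer 1 (clay): t_1 = 7.03 × 0.06 / 2.597e-06 = 1.624e+05 d
  layer 2 (karst limestone): t_2 = 3.80 × 0.12 / 2.597e-06 = 1.756e+05 d
  layer 3 (fractured sandstone): t_3 = 1.33 × 0.08 / 2.597e-06 = 40965 d
Total t = Σ t_i = 3.789e+05 days = 1037 years.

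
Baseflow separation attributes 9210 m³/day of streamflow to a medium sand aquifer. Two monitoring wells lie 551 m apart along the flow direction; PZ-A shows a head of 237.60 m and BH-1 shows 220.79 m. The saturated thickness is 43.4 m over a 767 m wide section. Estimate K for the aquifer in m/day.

9.07

Cross-sectional area A = 767 × 43.4 = 33288 m².
Hydraulic gradient i = (237.60 − 220.79) / 551 = 16.81 / 551 = 0.03051.
From Q = K·A·i, K = Q / (A·i) = 9210 / (33288 × 0.03051) = 9.069 m/day.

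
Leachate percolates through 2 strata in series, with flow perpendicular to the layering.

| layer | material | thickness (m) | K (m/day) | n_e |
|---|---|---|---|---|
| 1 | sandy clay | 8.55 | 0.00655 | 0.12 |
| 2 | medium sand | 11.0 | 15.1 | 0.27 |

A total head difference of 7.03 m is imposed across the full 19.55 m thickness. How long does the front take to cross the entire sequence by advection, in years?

2.03

With flow normal to the layers, continuity requires the same specific discharge q through every layer.
Σ(b_i/K_i) = 8.55/0.00655 + 11.0/15.1 = 1306 d.
q = Δh / Σ(b_i/K_i) = 7.03 / 1306 = 0.005383 m/day.
In each layer the seepage velocity is v_i = q/n_i, so the layer transit time is t_i = b_i·n_i / q:
  layer 1 (sandy clay): t_1 = 8.55 × 0.12 / 0.005383 = 190.6 d
  layer 2 (medium sand): t_2 = 11.0 × 0.27 / 0.005383 = 551.8 d
Total t = Σ t_i = 742.4 days = 2.033 years.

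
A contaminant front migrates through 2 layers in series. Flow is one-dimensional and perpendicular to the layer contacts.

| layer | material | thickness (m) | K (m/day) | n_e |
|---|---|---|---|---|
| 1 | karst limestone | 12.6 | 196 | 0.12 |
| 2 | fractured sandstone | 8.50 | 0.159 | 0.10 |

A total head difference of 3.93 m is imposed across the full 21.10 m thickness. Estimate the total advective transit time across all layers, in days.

32.2

With flow normal to the layers, continuity requires the same specific discharge q through every layer.
Σ(b_i/K_i) = 12.6/196 + 8.50/0.159 = 53.52 d.
q = Δh / Σ(b_i/K_i) = 3.93 / 53.52 = 0.07343 m/day.
In each layer the seepage velocity is v_i = q/n_i, so the layer transit time is t_i = b_i·n_i / q:
  layer 1 (karst limestone): t_1 = 12.6 × 0.12 / 0.07343 = 20.59 d
  layer 2 (fractured sandstone): t_2 = 8.50 × 0.10 / 0.07343 = 11.58 d
Total t = Σ t_i = 32.17 days.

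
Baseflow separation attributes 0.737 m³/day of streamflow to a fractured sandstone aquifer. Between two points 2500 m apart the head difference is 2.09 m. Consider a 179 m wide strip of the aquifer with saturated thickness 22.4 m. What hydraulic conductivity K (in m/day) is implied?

0.220

Cross-sectional area A = 179 × 22.4 = 4010 m².
Hydraulic gradient i = Δh / L = 2.09 / 2500 = 0.0008360.
From Q = K·A·i, K = Q / (A·i) = 0.737 / (4010 × 0.0008360) = 0.2199 m/day.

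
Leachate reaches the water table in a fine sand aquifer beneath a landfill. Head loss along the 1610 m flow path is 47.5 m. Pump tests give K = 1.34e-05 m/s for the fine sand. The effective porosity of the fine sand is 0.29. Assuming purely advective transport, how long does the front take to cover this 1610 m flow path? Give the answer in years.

37.4

Convert K: 1.34e-05 m/s × 86400 = 1.158 m/day.
Hydraulic gradient i = Δh / L = 47.5 / 1610 = 0.02950.
Darcy flux q = K · i = 1.158 × 0.02950 = 0.03416 m/day.
Seepage velocity v = q / n_e = 0.03416 / 0.29 = 0.1178 m/day.
Travel time t = L / v = 1610 / 0.1178 = 13669 days = 37.42 years.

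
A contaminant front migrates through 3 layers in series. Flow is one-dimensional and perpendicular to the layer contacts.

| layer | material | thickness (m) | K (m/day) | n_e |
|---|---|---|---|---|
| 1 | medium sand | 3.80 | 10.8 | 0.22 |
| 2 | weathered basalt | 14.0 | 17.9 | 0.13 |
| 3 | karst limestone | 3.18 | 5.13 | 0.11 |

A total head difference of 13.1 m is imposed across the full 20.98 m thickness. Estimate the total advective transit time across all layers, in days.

0.402

With flow normal to the layers, continuity requires the same specific discharge q through every layer.
Σ(b_i/K_i) = 3.80/10.8 + 14.0/17.9 + 3.18/5.13 = 1.754 d.
q = Δh / Σ(b_i/K_i) = 13.1 / 1.754 = 7.469 m/day.
In each layer the seepage velocity is v_i = q/n_i, so the layer transit time is t_i = b_i·n_i / q:
  layer 1 (medium sand): t_1 = 3.80 × 0.22 / 7.469 = 0.1119 d
  layer 2 (weathered basalt): t_2 = 14.0 × 0.13 / 7.469 = 0.2437 d
  layer 3 (karst limestone): t_3 = 3.18 × 0.11 / 7.469 = 0.04683 d
Total t = Σ t_i = 0.4024 days.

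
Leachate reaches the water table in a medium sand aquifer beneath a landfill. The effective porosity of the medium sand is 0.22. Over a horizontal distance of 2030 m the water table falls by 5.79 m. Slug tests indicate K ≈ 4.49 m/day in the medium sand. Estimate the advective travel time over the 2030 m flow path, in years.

Hydraulic gradient i = Δh / L = 5.79 / 2030 = 0.002852.
Darcy flux q = K · i = 4.490 × 0.002852 = 0.01281 m/day.
Seepage velocity v = q / n_e = 0.01281 / 0.22 = 0.05821 m/day.
Travel time t = L / v = 2030 / 0.05821 = 34873 days = 95.48 years.

95.5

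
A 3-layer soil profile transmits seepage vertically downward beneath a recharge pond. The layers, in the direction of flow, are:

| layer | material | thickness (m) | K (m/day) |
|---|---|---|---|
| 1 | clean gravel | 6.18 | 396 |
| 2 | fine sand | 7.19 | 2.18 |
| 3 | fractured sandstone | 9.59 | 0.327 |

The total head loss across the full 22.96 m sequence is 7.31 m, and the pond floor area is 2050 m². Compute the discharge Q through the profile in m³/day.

Flow is perpendicular to layering, so the layers act in series and the equivalent K is the thickness-weighted harmonic mean.
Total thickness L = 6.18 + 7.19 + 9.59 = 22.96 m.
Σ(b_i/K_i) = 6.18/396 + 7.19/2.18 + 9.59/0.327 = 32.64 d.
K_eq = L / Σ(b_i/K_i) = 22.96 / 32.64 = 0.7034 m/day.
Q = K_eq · A · (Δh/L) = 0.7034 × 2050 × (7.31/22.96) = 459.1 m³/day.

459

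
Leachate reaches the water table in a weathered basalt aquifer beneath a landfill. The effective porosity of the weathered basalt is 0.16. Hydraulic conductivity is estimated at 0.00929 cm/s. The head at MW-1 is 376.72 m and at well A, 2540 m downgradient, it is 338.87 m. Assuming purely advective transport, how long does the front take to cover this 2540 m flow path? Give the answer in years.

9.30

Convert K: 0.00929 cm/s × 864 = 8.027 m/day.
Hydraulic gradient i = (376.72 − 338.87) / 2540 = 37.85 / 2540 = 0.01490.
Darcy flux q = K · i = 8.027 × 0.01490 = 0.1196 m/day.
Seepage velocity v = q / n_e = 0.1196 / 0.16 = 0.7476 m/day.
Travel time t = L / v = 2540 / 0.7476 = 3398 days = 9.303 years.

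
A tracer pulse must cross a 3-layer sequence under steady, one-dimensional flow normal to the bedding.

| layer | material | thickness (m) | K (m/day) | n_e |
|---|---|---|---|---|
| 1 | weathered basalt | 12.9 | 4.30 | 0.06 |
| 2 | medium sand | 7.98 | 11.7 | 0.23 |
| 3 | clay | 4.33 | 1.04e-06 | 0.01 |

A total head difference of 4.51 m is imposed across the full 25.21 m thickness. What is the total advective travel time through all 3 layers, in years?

With flow normal to the layers, continuity requires the same specific discharge q through every layer.
Σ(b_i/K_i) = 12.9/4.30 + 7.98/11.7 + 4.33/1.04e-06 = 4.163e+06 d.
q = Δh / Σ(b_i/K_i) = 4.51 / 4.163e+06 = 1.083e-06 m/day.
In each layer the seepage velocity is v_i = q/n_i, so the layer transit time is t_i = b_i·n_i / q:
  layer 1 (weathered basalt): t_1 = 12.9 × 0.06 / 1.083e-06 = 7.145e+05 d
  layer 2 (medium sand): t_2 = 7.98 × 0.23 / 1.083e-06 = 1.694e+06 d
  layer 3 (clay): t_3 = 4.33 × 0.01 / 1.083e-06 = 39973 d
Total t = Σ t_i = 2.449e+06 days = 6705 years.

6700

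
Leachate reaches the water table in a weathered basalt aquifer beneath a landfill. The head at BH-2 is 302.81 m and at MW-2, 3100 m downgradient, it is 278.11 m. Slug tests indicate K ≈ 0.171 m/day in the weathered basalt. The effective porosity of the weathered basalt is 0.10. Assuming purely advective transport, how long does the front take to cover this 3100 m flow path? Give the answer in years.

Hydraulic gradient i = (302.81 − 278.11) / 3100 = 24.7 / 3100 = 0.007968.
Darcy flux q = K · i = 0.1710 × 0.007968 = 0.001362 m/day.
Seepage velocity v = q / n_e = 0.001362 / 0.10 = 0.01362 m/day.
Travel time t = L / v = 3100 / 0.01362 = 2.275e+05 days = 622.9 years.

623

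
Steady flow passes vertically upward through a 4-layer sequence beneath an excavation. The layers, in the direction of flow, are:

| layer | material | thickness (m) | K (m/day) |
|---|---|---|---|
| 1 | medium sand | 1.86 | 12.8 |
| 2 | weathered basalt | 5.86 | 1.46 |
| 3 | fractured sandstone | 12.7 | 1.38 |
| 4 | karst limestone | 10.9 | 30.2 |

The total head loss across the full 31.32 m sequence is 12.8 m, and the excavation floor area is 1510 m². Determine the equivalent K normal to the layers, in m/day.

Flow is perpendicular to layering, so the layers act in series and the equivalent K is the thickness-weighted harmonic mean.
Total thickness L = 1.86 + 5.86 + 12.7 + 10.9 = 31.32 m.
Σ(b_i/K_i) = 1.86/12.8 + 5.86/1.46 + 12.7/1.38 + 10.9/30.2 = 13.72 d.
K_eq = L / Σ(b_i/K_i) = 31.32 / 13.72 = 2.282 m/day.

2.28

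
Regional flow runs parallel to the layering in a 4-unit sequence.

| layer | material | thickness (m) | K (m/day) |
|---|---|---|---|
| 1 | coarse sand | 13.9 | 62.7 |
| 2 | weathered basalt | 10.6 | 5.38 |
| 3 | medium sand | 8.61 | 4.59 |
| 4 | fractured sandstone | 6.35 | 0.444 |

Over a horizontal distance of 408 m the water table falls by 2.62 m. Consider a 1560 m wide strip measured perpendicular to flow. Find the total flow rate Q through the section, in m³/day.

Flow is parallel to layering, so each bed carries its own Darcy discharge and the transmissivities add.
Σ(K_i·b_i) = 62.7×13.9 + 5.38×10.6 + 4.59×8.61 + 0.444×6.35 = 970.9 m²/day.
Hydraulic gradient i = Δh / L = 2.62 / 408 = 0.006422.
Q = Σ(K_i·b_i) · W · i = 970.9 × 1560 × 0.006422 = 9726 m³/day.

9730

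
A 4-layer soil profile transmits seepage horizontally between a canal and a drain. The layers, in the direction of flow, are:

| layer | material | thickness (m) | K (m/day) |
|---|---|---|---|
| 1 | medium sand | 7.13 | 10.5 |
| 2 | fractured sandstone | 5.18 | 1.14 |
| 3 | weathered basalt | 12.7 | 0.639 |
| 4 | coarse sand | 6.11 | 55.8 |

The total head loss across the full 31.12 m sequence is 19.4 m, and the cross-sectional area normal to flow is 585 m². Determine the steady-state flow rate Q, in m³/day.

450

Flow is perpendicular to layering, so the layers act in series and the equivalent K is the thickness-weighted harmonic mean.
Total thickness L = 7.13 + 5.18 + 12.7 + 6.11 = 31.12 m.
Σ(b_i/K_i) = 7.13/10.5 + 5.18/1.14 + 12.7/0.639 + 6.11/55.8 = 25.21 d.
K_eq = L / Σ(b_i/K_i) = 31.12 / 25.21 = 1.235 m/day.
Q = K_eq · A · (Δh/L) = 1.235 × 585 × (19.4/31.12) = 450.2 m³/day.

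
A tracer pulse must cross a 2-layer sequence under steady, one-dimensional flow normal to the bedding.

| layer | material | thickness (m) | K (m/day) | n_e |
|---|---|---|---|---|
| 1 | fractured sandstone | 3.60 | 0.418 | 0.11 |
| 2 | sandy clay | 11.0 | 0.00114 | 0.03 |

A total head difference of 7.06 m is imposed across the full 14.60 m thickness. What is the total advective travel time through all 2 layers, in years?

With flow normal to the layers, continuity requires the same specific discharge q through every layer.
Σ(b_i/K_i) = 3.60/0.418 + 11.0/0.00114 = 9658 d.
q = Δh / Σ(b_i/K_i) = 7.06 / 9658 = 0.0007310 m/day.
In each layer the seepage velocity is v_i = q/n_i, so the layer transit time is t_i = b_i·n_i / q:
  layer 1 (fractured sandstone): t_1 = 3.60 × 0.11 / 0.0007310 = 541.7 d
  layer 2 (sandy clay): t_2 = 11.0 × 0.03 / 0.0007310 = 451.4 d
Total t = Σ t_i = 993.1 days = 2.719 years.

2.72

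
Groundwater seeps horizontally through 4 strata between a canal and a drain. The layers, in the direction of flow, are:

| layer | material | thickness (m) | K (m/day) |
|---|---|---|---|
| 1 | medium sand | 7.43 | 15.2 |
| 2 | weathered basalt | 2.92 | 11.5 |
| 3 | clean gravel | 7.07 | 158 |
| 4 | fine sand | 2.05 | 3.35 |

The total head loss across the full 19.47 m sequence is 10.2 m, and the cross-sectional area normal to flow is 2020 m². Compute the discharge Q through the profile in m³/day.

14700

Flow is perpendicular to layering, so the layers act in series and the equivalent K is the thickness-weighted harmonic mean.
Total thickness L = 7.43 + 2.92 + 7.07 + 2.05 = 19.47 m.
Σ(b_i/K_i) = 7.43/15.2 + 2.92/11.5 + 7.07/158 + 2.05/3.35 = 1.399 d.
K_eq = L / Σ(b_i/K_i) = 19.47 / 1.399 = 13.91 m/day.
Q = K_eq · A · (Δh/L) = 13.91 × 2020 × (10.2/19.47) = 14723 m³/day.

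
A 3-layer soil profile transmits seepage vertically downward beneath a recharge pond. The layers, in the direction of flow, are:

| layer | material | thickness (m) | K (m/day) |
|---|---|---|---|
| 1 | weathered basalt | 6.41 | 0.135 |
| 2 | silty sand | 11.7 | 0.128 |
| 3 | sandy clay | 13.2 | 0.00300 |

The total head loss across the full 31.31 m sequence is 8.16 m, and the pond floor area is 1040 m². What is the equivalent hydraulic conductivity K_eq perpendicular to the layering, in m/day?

0.00690

Flow is perpendicular to layering, so the layers act in series and the equivalent K is the thickness-weighted harmonic mean.
Total thickness L = 6.41 + 11.7 + 13.2 = 31.31 m.
Σ(b_i/K_i) = 6.41/0.135 + 11.7/0.128 + 13.2/0.00300 = 4539 d.
K_eq = L / Σ(b_i/K_i) = 31.31 / 4539 = 0.006898 m/day.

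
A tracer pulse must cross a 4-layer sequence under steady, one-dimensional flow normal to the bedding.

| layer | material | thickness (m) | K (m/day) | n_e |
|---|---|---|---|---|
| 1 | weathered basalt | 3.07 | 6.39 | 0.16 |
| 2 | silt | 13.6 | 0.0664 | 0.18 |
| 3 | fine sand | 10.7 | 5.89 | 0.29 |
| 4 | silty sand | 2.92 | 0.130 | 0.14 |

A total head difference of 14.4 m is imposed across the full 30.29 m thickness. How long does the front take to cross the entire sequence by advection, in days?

103

With flow normal to the layers, continuity requires the same specific discharge q through every layer.
Σ(b_i/K_i) = 3.07/6.39 + 13.6/0.0664 + 10.7/5.89 + 2.92/0.130 = 229.6 d.
q = Δh / Σ(b_i/K_i) = 14.4 / 229.6 = 0.06272 m/day.
In each layer the seepage velocity is v_i = q/n_i, so the layer transit time is t_i = b_i·n_i / q:
  layer 1 (weathered basalt): t_1 = 3.07 × 0.16 / 0.06272 = 7.831 d
  layer 2 (silt): t_2 = 13.6 × 0.18 / 0.06272 = 39.03 d
  layer 3 (fine sand): t_3 = 10.7 × 0.29 / 0.06272 = 49.47 d
  layer 4 (silty sand): t_4 = 2.92 × 0.14 / 0.06272 = 6.517 d
Total t = Σ t_i = 102.8 days.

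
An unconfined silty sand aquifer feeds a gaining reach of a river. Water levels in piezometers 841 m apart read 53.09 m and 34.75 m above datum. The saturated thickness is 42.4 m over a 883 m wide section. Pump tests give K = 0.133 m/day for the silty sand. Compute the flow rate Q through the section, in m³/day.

Cross-sectional area A = 883 × 42.4 = 37439 m².
Hydraulic gradient i = (53.09 − 34.75) / 841 = 18.34 / 841 = 0.02181.
Darcy's law: Q = K · A · i = 0.1330 × 37439 × 0.02181 = 108.6 m³/day.

109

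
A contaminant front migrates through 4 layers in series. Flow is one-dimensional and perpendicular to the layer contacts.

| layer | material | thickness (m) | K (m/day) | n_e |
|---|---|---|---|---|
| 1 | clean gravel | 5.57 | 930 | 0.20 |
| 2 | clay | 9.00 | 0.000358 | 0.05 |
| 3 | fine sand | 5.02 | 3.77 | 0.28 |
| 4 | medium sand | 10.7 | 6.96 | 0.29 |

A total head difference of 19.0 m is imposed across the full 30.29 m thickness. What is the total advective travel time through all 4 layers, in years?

With flow normal to the layers, continuity requires the same specific discharge q through every layer.
Σ(b_i/K_i) = 5.57/930 + 9.00/0.000358 + 5.02/3.77 + 10.7/6.96 = 25143 d.
q = Δh / Σ(b_i/K_i) = 19.0 / 25143 = 0.0007557 m/day.
In each layer the seepage velocity is v_i = q/n_i, so the layer transit time is t_i = b_i·n_i / q:
  layer 1 (clean gravel): t_1 = 5.57 × 0.20 / 0.0007557 = 1474 d
  layer 2 (clay): t_2 = 9.00 × 0.05 / 0.0007557 = 595.5 d
  layer 3 (fine sand): t_3 = 5.02 × 0.28 / 0.0007557 = 1860 d
  layer 4 (medium sand): t_4 = 10.7 × 0.29 / 0.0007557 = 4106 d
Total t = Σ t_i = 8036 days = 22.00 years.

22.0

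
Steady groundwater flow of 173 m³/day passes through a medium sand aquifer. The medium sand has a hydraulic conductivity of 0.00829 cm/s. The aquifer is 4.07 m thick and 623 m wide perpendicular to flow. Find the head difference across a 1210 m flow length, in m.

11.5

Convert K: 0.00829 cm/s × 864 = 7.163 m/day.
Cross-sectional area A = 623 × 4.07 = 2536 m².
From Q = K·A·i, i = Q / (K·A) = 173 / (7.163 × 2536) = 0.009526.
Head loss Δh = i · L = 0.009526 × 1210 = 11.53 m.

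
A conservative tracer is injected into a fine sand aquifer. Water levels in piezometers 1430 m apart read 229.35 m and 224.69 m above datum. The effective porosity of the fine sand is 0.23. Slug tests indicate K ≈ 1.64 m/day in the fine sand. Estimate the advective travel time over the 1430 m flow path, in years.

Hydraulic gradient i = (229.35 − 224.69) / 1430 = 4.66 / 1430 = 0.003259.
Darcy flux q = K · i = 1.640 × 0.003259 = 0.005344 m/day.
Seepage velocity v = q / n_e = 0.005344 / 0.23 = 0.02324 m/day.
Travel time t = L / v = 1430 / 0.02324 = 61542 days = 168.5 years.

168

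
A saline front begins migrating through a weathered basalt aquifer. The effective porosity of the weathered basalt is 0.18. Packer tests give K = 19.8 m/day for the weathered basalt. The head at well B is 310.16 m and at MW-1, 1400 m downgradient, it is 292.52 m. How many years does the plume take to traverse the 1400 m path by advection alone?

2.77

Hydraulic gradient i = (310.16 − 292.52) / 1400 = 17.64 / 1400 = 0.01260.
Darcy flux q = K · i = 19.80 × 0.01260 = 0.2495 m/day.
Seepage velocity v = q / n_e = 0.2495 / 0.18 = 1.386 m/day.
Travel time t = L / v = 1400 / 1.386 = 1010 days = 2.766 years.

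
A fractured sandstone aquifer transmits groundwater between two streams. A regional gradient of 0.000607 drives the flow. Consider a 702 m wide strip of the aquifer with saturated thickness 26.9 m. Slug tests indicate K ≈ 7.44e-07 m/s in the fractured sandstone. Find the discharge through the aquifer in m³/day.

0.737

Convert K: 7.44e-07 m/s × 86400 = 0.06428 m/day.
Cross-sectional area A = 702 × 26.9 = 18884 m².
Hydraulic gradient i = 0.000607.
Darcy's law: Q = K · A · i = 0.06428 × 18884 × 0.0006070 = 0.7368 m³/day.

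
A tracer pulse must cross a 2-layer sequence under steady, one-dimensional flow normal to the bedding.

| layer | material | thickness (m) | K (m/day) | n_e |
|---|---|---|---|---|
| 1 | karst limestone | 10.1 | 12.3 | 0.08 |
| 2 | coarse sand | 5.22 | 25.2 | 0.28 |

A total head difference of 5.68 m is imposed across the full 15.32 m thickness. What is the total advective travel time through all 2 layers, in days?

0.411

With flow normal to the layers, continuity requires the same specific discharge q through every layer.
Σ(b_i/K_i) = 10.1/12.3 + 5.22/25.2 = 1.028 d.
q = Δh / Σ(b_i/K_i) = 5.68 / 1.028 = 5.524 m/day.
In each layer the seepage velocity is v_i = q/n_i, so the layer transit time is t_i = b_i·n_i / q:
  layer 1 (karst limestone): t_1 = 10.1 × 0.08 / 5.524 = 0.1463 d
  layer 2 (coarse sand): t_2 = 5.22 × 0.28 / 5.524 = 0.2646 d
Total t = Σ t_i = 0.4109 days.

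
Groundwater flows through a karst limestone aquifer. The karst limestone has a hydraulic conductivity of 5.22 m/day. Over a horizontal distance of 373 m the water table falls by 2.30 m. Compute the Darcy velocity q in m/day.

Hydraulic gradient i = Δh / L = 2.30 / 373 = 0.006166.
Specific discharge q = K · i = 5.220 × 0.006166 = 0.03219 m/day.

0.0322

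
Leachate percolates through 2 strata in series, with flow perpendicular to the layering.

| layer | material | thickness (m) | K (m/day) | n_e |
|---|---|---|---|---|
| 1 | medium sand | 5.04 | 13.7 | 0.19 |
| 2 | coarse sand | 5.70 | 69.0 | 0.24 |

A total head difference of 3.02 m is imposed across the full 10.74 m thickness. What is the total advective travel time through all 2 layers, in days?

0.347

With flow normal to the layers, continuity requires the same specific discharge q through every layer.
Σ(b_i/K_i) = 5.04/13.7 + 5.70/69.0 = 0.4505 d.
q = Δh / Σ(b_i/K_i) = 3.02 / 0.4505 = 6.704 m/day.
In each layer the seepage velocity is v_i = q/n_i, so the layer transit time is t_i = b_i·n_i / q:
  layer 1 (medium sand): t_1 = 5.04 × 0.19 / 6.704 = 0.1428 d
  layer 2 (coarse sand): t_2 = 5.70 × 0.24 / 6.704 = 0.2041 d
Total t = Σ t_i = 0.3469 days.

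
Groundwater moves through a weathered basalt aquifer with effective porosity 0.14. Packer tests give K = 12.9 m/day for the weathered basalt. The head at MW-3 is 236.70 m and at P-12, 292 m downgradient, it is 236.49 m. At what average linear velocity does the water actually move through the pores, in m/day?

Hydraulic gradient i = (236.70 − 236.49) / 292 = 0.21 / 292 = 0.0007192.
Darcy flux q = K · i = 12.90 × 0.0007192 = 0.009277 m/day.
Seepage velocity v = q / n_e = 0.009277 / 0.14 = 0.06627 m/day.

0.0663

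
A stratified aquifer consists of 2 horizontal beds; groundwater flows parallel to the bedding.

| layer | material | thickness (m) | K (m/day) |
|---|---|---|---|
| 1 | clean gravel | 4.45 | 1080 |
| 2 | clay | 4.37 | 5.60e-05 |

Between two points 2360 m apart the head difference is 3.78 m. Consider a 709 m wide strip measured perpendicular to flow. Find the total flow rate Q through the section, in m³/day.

5460

Flow is parallel to layering, so each bed carries its own Darcy discharge and the transmissivities add.
Σ(K_i·b_i) = 1080×4.45 + 5.60e-05×4.37 = 4806 m²/day.
Hydraulic gradient i = Δh / L = 3.78 / 2360 = 0.001602.
Q = Σ(K_i·b_i) · W · i = 4806 × 709 × 0.001602 = 5458 m³/day.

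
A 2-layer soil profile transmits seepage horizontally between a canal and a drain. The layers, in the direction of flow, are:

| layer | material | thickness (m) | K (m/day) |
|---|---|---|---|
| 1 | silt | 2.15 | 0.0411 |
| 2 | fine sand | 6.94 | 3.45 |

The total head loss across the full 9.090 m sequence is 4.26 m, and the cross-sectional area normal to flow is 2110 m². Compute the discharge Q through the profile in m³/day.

165

Flow is perpendicular to layering, so the layers act in series and the equivalent K is the thickness-weighted harmonic mean.
Total thickness L = 2.15 + 6.94 = 9.090 m.
Σ(b_i/K_i) = 2.15/0.0411 + 6.94/3.45 = 54.32 d.
K_eq = L / Σ(b_i/K_i) = 9.090 / 54.32 = 0.1673 m/day.
Q = K_eq · A · (Δh/L) = 0.1673 × 2110 × (4.26/9.090) = 165.5 m³/day.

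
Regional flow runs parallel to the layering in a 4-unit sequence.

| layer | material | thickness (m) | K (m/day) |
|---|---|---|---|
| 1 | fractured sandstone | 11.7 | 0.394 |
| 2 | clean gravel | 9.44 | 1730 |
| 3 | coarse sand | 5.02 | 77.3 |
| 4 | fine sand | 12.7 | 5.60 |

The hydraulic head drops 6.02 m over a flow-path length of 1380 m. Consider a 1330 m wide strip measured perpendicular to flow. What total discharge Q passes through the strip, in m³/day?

Flow is parallel to layering, so each bed carries its own Darcy discharge and the transmissivities add.
Σ(K_i·b_i) = 0.394×11.7 + 1730×9.44 + 77.3×5.02 + 5.60×12.7 = 16795 m²/day.
Hydraulic gradient i = Δh / L = 6.02 / 1380 = 0.004362.
Q = Σ(K_i·b_i) · W · i = 16795 × 1330 × 0.004362 = 97443 m³/day.

97400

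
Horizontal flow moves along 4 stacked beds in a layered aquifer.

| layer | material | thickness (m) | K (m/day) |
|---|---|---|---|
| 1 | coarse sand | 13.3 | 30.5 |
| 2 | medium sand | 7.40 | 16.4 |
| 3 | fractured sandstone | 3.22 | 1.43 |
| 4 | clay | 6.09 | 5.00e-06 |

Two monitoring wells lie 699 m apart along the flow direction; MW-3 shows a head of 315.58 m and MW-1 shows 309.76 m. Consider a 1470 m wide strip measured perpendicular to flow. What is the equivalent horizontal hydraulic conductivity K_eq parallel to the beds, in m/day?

17.7

Flow is parallel to layering, so each bed carries its own Darcy discharge and the transmissivities add.
Σ(K_i·b_i) = 30.5×13.3 + 16.4×7.40 + 1.43×3.22 + 5.00e-06×6.09 = 531.6 m²/day.
Total thickness b = 30.01 m, so K_eq = Σ(K_i·b_i)/b = 17.71 m/day.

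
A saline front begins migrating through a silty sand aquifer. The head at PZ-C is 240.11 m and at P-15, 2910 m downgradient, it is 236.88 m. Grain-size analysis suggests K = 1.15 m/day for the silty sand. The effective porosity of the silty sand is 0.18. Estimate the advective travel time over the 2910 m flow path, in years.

1120

Hydraulic gradient i = (240.11 − 236.88) / 2910 = 3.23 / 2910 = 0.001110.
Darcy flux q = K · i = 1.150 × 0.001110 = 0.001276 m/day.
Seepage velocity v = q / n_e = 0.001276 / 0.18 = 0.007091 m/day.
Travel time t = L / v = 2910 / 0.007091 = 4.104e+05 days = 1123 years.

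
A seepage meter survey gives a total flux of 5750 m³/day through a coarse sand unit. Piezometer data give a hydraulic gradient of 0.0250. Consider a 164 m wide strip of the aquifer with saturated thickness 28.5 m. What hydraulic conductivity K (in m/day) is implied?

Cross-sectional area A = 164 × 28.5 = 4674 m².
Hydraulic gradient i = 0.0250.
From Q = K·A·i, K = Q / (A·i) = 5750 / (4674 × 0.02500) = 49.21 m/day.

49.2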